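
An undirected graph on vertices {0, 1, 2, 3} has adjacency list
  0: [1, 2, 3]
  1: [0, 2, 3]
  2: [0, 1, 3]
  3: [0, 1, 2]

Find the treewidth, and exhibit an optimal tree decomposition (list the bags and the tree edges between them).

Treewidth 3.
Bags: B1 = {0, 1, 2, 3}
Tree: (single bag)

A single bag containing all 4 vertices is trivially a valid decomposition of width 3. For the lower bound, the 4 vertices {0, 1, 2, 3} are pairwise adjacent, and any tree decomposition puts a clique entirely inside one bag — forcing width ≥ 3. Therefore the treewidth is 3.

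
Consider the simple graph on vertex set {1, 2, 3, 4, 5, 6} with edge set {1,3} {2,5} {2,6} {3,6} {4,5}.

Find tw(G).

A width-1 tree decomposition is:
Bags: B1 = {1, 3}  B2 = {3, 6}  B3 = {2, 6}  B4 = {2, 5}  B5 = {4, 5}
Tree: B1–B2, B2–B3, B3–B4, B4–B5
Each bag holds 2 vertices, so the decomposition has width 1, which upper-bounds the treewidth. G has an edge, so its treewidth is at least 1. Therefore the treewidth is 1.

1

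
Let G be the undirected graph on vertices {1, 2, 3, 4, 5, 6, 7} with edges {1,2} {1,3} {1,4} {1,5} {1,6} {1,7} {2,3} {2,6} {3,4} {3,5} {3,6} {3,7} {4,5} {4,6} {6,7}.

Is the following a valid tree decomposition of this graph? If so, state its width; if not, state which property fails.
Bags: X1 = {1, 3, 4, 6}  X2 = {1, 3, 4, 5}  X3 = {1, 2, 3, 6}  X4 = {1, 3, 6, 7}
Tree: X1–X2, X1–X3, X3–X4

Checking the three conditions: (i) the bags cover all of {1, 2, 3, 4, 5, 6, 7}; (ii) for each edge, some bag contains both endpoints; (iii) the bags containing any fixed vertex form a subtree. All hold, so the decomposition is valid with width 4 − 1 = 3.

Yes; width 3.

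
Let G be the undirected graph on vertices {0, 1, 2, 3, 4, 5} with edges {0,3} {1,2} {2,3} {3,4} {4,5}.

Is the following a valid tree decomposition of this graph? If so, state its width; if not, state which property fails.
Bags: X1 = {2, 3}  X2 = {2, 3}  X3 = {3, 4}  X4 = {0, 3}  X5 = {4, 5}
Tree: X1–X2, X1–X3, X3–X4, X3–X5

No — vertex 1 appears in no bag.

A tree decomposition must satisfy three properties: every vertex lies in some bag; for every edge, both endpoints lie together in some bag; and for every vertex, the bags containing it form a connected subtree. Here vertex 1 appears in no bag, so the decomposition is invalid.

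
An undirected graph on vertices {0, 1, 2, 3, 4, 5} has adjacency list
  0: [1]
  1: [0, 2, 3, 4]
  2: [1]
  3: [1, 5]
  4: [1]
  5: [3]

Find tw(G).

1

A width-1 tree decomposition is:
Bags: B1 = {1, 3}  B2 = {1, 4}  B3 = {3, 5}  B4 = {1, 2}  B5 = {0, 1}
Tree: B1–B2, B1–B3, B1–B4, B1–B5
The largest bag has 2 vertices, giving width 1; this decomposition certifies tw(G) ≤ 1. Any graph with an edge has treewidth ≥ 1, and G has the edge 3–1. Hence tw(G) = 1 exactly.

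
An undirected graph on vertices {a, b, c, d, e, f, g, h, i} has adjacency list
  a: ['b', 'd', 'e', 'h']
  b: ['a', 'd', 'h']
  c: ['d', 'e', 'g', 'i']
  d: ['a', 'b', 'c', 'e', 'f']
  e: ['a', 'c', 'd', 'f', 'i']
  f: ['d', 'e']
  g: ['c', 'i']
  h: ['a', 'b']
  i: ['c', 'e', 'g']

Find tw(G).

2

A width-2 tree decomposition is:
Bags: B1 = {c, d, e}  B2 = {d, e, f}  B3 = {a, d, e}  B4 = {c, e, i}  B5 = {a, b, d}  B6 = {c, g, i}  B7 = {a, b, h}
Tree: B1–B2, B2–B3, B1–B4, B3–B5, B4–B6, B5–B7
Every bag has size at most 3, so the width is 3 − 1 = 2 and tw(G) ≤ 2. For the lower bound, the 3 vertices {d, e, f} are pairwise adjacent, and any tree decomposition puts a clique entirely inside one bag — forcing width ≥ 2. Therefore the treewidth is 2.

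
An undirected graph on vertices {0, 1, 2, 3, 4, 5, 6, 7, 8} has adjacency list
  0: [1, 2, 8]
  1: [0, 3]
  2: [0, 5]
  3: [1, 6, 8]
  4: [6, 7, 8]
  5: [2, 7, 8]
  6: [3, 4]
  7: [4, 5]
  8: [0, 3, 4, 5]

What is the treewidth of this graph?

A width-3 tree decomposition is:
Bags: B1 = {0, 2, 5, 7}  B2 = {0, 5, 7, 8}  B3 = {0, 4, 7, 8}  B4 = {0, 1, 4, 8}  B5 = {1, 3, 4, 8}  B6 = {1, 3, 4, 6}
Tree: B1–B2, B2–B3, B3–B4, B4–B5, B5–B6
Every bag has size at most 4, so the width is 4 − 1 = 3 and tw(G) ≤ 3. For the lower bound: the 4 vertex sets {2,5,7}, {0}, {8}, {1,3,4,6} are disjoint, each induces a connected subgraph, and every pair is joined by at least one edge of G. Contracting each set to a single vertex therefore yields K_{4} as a minor, and since treewidth is minor-monotone, tw(G) ≥ tw(K_{4}) = 3. Therefore the treewidth is 3.

3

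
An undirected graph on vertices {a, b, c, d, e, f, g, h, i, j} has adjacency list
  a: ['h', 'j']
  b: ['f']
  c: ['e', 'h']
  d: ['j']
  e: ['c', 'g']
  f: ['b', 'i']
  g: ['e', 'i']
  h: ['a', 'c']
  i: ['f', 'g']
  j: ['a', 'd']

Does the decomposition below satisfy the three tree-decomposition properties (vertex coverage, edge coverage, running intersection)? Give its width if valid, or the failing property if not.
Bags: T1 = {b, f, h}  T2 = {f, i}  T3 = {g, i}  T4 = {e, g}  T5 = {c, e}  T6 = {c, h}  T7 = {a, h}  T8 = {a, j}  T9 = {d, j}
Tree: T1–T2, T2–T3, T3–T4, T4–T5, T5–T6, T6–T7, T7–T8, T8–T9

No — bags containing vertex h are not connected in the tree.

A tree decomposition must satisfy three properties: every vertex lies in some bag; for every edge, both endpoints lie together in some bag; and for every vertex, the bags containing it form a connected subtree. Here bags containing vertex h are not connected in the tree, so the decomposition is invalid.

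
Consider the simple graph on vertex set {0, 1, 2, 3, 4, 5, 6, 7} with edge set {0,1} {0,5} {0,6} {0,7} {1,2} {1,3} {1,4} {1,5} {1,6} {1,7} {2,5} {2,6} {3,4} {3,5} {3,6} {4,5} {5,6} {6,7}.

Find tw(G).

A width-3 tree decomposition is:
Bags: B1 = {0, 1, 5, 6}  B2 = {1, 2, 5, 6}  B3 = {1, 3, 5, 6}  B4 = {1, 3, 4, 5}  B5 = {0, 1, 6, 7}
Tree: B1–B2, B1–B3, B3–B4, B1–B5
Each bag holds 4 vertices, so the decomposition has width 3, which upper-bounds the treewidth. For the lower bound, the 4 vertices {1, 3, 4, 5} are pairwise adjacent, and any tree decomposition puts a clique entirely inside one bag — forcing width ≥ 3. The upper and lower bounds meet at 3, so that is the treewidth.

3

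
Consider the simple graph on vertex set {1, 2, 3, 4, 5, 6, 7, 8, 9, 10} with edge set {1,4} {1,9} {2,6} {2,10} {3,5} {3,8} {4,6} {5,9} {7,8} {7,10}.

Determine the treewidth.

2

A width-2 tree decomposition is:
Bags: B1 = {1, 5, 9}  B2 = {1, 3, 5}  B3 = {1, 3, 8}  B4 = {1, 7, 8}  B5 = {1, 7, 10}  B6 = {1, 2, 10}  B7 = {1, 2, 6}  B8 = {1, 4, 6}
Tree: B1–B2, B2–B3, B3–B4, B4–B5, B5–B6, B6–B7, B7–B8
Each bag holds 3 vertices, so the decomposition has width 2, which upper-bounds the treewidth. For the lower bound, G contains the cycle 1–9–5–3–8–7–10–2–6–4–1, so G is not a forest; only forests have treewidth ≤ 1, hence tw(G) ≥ 2. Therefore the treewidth is 2.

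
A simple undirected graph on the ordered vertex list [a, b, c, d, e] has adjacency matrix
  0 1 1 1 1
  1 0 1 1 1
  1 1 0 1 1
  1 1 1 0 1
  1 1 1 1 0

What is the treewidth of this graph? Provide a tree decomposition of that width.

Treewidth 4.
One optimal decomposition is:
Bags: B1 = {a, b, c, d, e}
Tree: (single bag)

With just one bag of size 5, the width is 5 − 1 = 4, so tw(G) ≤ 4. For the lower bound, the 5 vertices {a, b, c, d, e} are pairwise adjacent, and any tree decomposition puts a clique entirely inside one bag — forcing width ≥ 4. Therefore the treewidth is 4.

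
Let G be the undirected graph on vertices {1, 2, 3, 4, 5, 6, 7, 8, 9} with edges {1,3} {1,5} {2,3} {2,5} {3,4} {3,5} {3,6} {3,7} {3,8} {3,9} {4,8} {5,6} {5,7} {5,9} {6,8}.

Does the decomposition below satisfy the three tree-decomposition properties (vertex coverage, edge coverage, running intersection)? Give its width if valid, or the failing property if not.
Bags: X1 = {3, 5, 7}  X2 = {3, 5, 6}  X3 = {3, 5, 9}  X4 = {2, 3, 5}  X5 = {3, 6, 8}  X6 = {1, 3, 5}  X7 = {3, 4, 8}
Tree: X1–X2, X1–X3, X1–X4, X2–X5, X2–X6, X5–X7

Checking the three conditions: (i) the bags cover all of {1, 2, 3, 4, 5, 6, 7, 8, 9}; (ii) for each edge, some bag contains both endpoints; (iii) the bags containing any fixed vertex form a subtree. All hold, so the decomposition is valid with width 3 − 1 = 2.

Yes; width 2.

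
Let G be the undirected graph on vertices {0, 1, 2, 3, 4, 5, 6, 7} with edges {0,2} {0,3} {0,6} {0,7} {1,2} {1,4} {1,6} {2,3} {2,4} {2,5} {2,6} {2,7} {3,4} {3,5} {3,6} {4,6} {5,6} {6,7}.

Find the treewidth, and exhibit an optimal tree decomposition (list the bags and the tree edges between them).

The largest bag has 4 vertices, giving width 3; this decomposition certifies tw(G) ≤ 3. On the other hand G contains the 4-clique {1, 2, 4, 6}. A clique must lie in a single bag of any decomposition, so no decomposition can have width below 3. The upper and lower bounds meet at 3, so that is the treewidth.

Treewidth 3.
Bags: B1 = {0, 2, 3, 6}  B2 = {2, 3, 5, 6}  B3 = {2, 3, 4, 6}  B4 = {1, 2, 4, 6}  B5 = {0, 2, 6, 7}
Tree: B1–B2, B1–B3, B3–B4, B1–B5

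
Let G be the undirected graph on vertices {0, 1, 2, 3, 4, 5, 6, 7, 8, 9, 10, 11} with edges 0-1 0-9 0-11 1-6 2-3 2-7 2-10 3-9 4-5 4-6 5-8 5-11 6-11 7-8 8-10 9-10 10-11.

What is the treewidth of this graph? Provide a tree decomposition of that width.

Treewidth 3.
Bags: B1 = {1, 4, 5, 6}  B2 = {1, 5, 6, 11}  B3 = {0, 1, 5, 11}  B4 = {0, 5, 8, 11}  B5 = {0, 8, 10, 11}  B6 = {0, 8, 9, 10}  B7 = {7, 8, 9, 10}  B8 = {2, 7, 9, 10}  B9 = {2, 3, 7, 9}
Tree: B1–B2, B2–B3, B3–B4, B4–B5, B5–B6, B6–B7, B7–B8, B8–B9

Every bag has size at most 4, so the width is 4 − 1 = 3 and tw(G) ≤ 3. For the lower bound: the 4 vertex sets {1,4,6}, {5}, {11}, {0,8,9,10} are disjoint, each induces a connected subgraph, and every pair is joined by at least one edge of G. Contracting each set to a single vertex therefore yields K_{4} as a minor, and since treewidth is minor-monotone, tw(G) ≥ tw(K_{4}) = 3. Hence tw(G) = 3 exactly.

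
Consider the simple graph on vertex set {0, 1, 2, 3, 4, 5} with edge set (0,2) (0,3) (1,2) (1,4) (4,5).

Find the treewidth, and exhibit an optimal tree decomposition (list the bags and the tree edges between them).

Treewidth 1.
One such decomposition:
Bags: B1 = {0, 3}  B2 = {0, 2}  B3 = {1, 2}  B4 = {1, 4}  B5 = {4, 5}
Tree: B1–B2, B2–B3, B3–B4, B4–B5

Every bag has size at most 2, so the width is 2 − 1 = 1 and tw(G) ≤ 1. G has an edge, so its treewidth is at least 1. Therefore the treewidth is 1.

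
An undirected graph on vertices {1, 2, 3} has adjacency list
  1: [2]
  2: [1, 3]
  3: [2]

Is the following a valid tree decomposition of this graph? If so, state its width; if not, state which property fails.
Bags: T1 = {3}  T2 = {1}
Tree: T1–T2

No — vertex 2 appears in no bag.

A tree decomposition must satisfy three properties: every vertex lies in some bag; for every edge, both endpoints lie together in some bag; and for every vertex, the bags containing it form a connected subtree. Here vertex 2 appears in no bag, so the decomposition is invalid.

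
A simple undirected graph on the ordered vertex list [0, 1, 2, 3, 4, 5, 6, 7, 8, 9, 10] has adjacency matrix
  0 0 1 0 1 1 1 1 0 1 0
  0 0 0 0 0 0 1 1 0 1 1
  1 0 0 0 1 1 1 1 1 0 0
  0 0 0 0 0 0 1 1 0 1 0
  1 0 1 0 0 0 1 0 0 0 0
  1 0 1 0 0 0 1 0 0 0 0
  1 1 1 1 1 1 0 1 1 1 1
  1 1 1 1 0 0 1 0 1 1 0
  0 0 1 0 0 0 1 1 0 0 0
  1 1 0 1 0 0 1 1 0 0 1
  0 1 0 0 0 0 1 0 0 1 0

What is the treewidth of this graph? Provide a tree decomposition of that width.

Treewidth 3.
One optimal decomposition is:
Bags: B1 = {1, 6, 7, 9}  B2 = {0, 6, 7, 9}  B3 = {0, 2, 6, 7}  B4 = {1, 6, 9, 10}  B5 = {0, 2, 4, 6}  B6 = {3, 6, 7, 9}  B7 = {2, 6, 7, 8}  B8 = {0, 2, 5, 6}
Tree: B1–B2, B2–B3, B1–B4, B3–B5, B1–B6, B3–B7, B3–B8

Every bag has size at most 4, so the width is 4 − 1 = 3 and tw(G) ≤ 3. On the other hand G contains the 4-clique {1, 6, 9, 10}. A clique must lie in a single bag of any decomposition, so no decomposition can have width below 3. Therefore the treewidth is 3.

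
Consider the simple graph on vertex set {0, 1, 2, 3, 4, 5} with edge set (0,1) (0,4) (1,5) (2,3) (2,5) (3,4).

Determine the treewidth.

A width-2 tree decomposition is:
Bags: B1 = {0, 1, 5}  B2 = {0, 2, 5}  B3 = {0, 2, 3}  B4 = {0, 3, 4}
Tree: B1–B2, B2–B3, B3–B4
Each bag holds 3 vertices, so the decomposition has width 2, which upper-bounds the treewidth. The edges 0–1–5–2–3–4–0 form a cycle, so G is not a tree and its treewidth is at least 2. Combining the bounds, tw(G) = 2.

2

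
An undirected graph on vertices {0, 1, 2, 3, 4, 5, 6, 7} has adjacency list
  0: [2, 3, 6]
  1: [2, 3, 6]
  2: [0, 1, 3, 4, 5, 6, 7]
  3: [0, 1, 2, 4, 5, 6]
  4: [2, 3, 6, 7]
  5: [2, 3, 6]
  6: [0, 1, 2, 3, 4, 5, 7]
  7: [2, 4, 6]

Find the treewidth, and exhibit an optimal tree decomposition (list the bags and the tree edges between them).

Every bag has size at most 4, so the width is 4 − 1 = 3 and tw(G) ≤ 3. For the lower bound, the 4 vertices {0, 2, 3, 6} are pairwise adjacent, and any tree decomposition puts a clique entirely inside one bag — forcing width ≥ 3. The upper and lower bounds meet at 3, so that is the treewidth.

Treewidth 3.
Bags: B1 = {2, 3, 4, 6}  B2 = {1, 2, 3, 6}  B3 = {2, 4, 6, 7}  B4 = {0, 2, 3, 6}  B5 = {2, 3, 5, 6}
Tree: B1–B2, B1–B3, B1–B4, B1–B5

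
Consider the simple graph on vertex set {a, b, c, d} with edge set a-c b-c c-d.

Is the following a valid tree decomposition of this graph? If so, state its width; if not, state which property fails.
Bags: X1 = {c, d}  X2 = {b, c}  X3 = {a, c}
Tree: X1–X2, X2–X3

Every vertex of G appears in some bag (union = {a, b, c, d}); every edge is covered by a bag; and for each vertex v the set of bags containing v is connected in the bag tree. The decomposition is therefore valid. The largest bag has 2 vertices, so the width is 1.

Yes; width 1.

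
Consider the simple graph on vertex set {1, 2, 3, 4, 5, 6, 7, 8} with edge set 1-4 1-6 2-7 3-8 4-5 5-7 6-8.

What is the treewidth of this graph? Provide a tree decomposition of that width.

The largest bag has 2 vertices, giving width 1; this decomposition certifies tw(G) ≤ 1. G has an edge, so its treewidth is at least 1. Hence tw(G) = 1 exactly.

Treewidth 1.
Bags: B1 = {2, 7}  B2 = {5, 7}  B3 = {4, 5}  B4 = {1, 4}  B5 = {1, 6}  B6 = {6, 8}  B7 = {3, 8}
Tree: B1–B2, B2–B3, B3–B4, B4–B5, B5–B6, B6–B7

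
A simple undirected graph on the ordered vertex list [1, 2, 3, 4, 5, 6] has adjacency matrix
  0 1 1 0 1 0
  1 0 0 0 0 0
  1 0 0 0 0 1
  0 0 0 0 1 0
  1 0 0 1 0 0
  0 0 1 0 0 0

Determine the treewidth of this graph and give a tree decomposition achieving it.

Treewidth 1.
Bags: B1 = {1, 2}  B2 = {1, 5}  B3 = {1, 3}  B4 = {3, 6}  B5 = {4, 5}
Tree: B1–B2, B1–B3, B3–B4, B2–B5

Each bag holds 2 vertices, so the decomposition has width 1, which upper-bounds the treewidth. Any graph with an edge has treewidth ≥ 1, and G has the edge 2–1. Hence tw(G) = 1 exactly.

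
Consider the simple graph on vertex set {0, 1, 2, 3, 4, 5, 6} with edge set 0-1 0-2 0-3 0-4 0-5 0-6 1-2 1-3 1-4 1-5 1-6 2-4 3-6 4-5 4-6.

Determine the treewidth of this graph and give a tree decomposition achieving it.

Treewidth 3.
One such decomposition:
Bags: B1 = {0, 1, 2, 4}  B2 = {0, 1, 4, 5}  B3 = {0, 1, 4, 6}  B4 = {0, 1, 3, 6}
Tree: B1–B2, B2–B3, B3–B4

The largest bag has 4 vertices, giving width 3; this decomposition certifies tw(G) ≤ 3. Conversely, {0, 1, 3, 6} is a clique of size 4, and the vertices of any clique must share a bag in every tree decomposition; so some bag has ≥ 4 vertices and tw(G) ≥ 3. Hence tw(G) = 3 exactly.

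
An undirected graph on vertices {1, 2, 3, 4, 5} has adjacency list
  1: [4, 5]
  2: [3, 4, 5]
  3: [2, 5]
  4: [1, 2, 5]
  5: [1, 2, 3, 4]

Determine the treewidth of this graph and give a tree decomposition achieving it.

The largest bag has 3 vertices, giving width 2; this decomposition certifies tw(G) ≤ 2. For the lower bound, the 3 vertices {1, 4, 5} are pairwise adjacent, and any tree decomposition puts a clique entirely inside one bag — forcing width ≥ 2. Hence tw(G) = 2 exactly.

Treewidth 2.
One optimal decomposition is:
Bags: B1 = {2, 4, 5}  B2 = {1, 4, 5}  B3 = {2, 3, 5}
Tree: B1–B2, B1–B3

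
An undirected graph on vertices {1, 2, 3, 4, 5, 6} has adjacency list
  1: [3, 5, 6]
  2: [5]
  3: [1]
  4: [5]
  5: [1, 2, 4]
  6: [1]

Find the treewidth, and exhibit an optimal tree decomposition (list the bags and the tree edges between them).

Treewidth 1.
One optimal decomposition is:
Bags: B1 = {4, 5}  B2 = {1, 5}  B3 = {2, 5}  B4 = {1, 6}  B5 = {1, 3}
Tree: B1–B2, B2–B3, B2–B4, B4–B5

Each bag holds 2 vertices, so the decomposition has width 1, which upper-bounds the treewidth. G has an edge, so its treewidth is at least 1. Combining the bounds, tw(G) = 1.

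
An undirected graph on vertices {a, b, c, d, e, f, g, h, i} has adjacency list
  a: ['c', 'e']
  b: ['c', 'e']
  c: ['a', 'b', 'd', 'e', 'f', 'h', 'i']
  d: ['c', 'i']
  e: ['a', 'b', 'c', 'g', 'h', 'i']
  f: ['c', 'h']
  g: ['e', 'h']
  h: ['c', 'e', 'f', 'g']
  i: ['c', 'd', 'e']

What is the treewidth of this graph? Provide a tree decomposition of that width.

Treewidth 2.
One optimal decomposition is:
Bags: B1 = {c, e, i}  B2 = {c, e, h}  B3 = {a, c, e}  B4 = {c, d, i}  B5 = {e, g, h}  B6 = {b, c, e}  B7 = {c, f, h}
Tree: B1–B2, B1–B3, B1–B4, B2–B5, B3–B6, B2–B7

Each bag holds 3 vertices, so the decomposition has width 2, which upper-bounds the treewidth. On the other hand G contains the 3-clique {e, g, h}. A clique must lie in a single bag of any decomposition, so no decomposition can have width below 2. The upper and lower bounds meet at 2, so that is the treewidth.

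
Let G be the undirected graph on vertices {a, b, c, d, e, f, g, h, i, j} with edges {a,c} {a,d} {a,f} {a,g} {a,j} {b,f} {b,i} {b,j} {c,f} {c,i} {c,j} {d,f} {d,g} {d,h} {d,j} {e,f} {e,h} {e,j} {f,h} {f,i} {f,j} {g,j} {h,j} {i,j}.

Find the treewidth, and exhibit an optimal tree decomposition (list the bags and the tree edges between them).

Treewidth 3.
One such decomposition:
Bags: B1 = {a, c, f, j}  B2 = {c, f, i, j}  B3 = {a, d, f, j}  B4 = {a, d, g, j}  B5 = {d, f, h, j}  B6 = {e, f, h, j}  B7 = {b, f, i, j}
Tree: B1–B2, B1–B3, B3–B4, B3–B5, B5–B6, B2–B7

The largest bag has 4 vertices, giving width 3; this decomposition certifies tw(G) ≤ 3. On the other hand G contains the 4-clique {a, d, g, j}. A clique must lie in a single bag of any decomposition, so no decomposition can have width below 3. Hence tw(G) = 3 exactly.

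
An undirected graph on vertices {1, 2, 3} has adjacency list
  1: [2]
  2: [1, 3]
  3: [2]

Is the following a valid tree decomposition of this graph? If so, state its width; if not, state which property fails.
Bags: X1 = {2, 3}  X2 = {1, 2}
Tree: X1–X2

Yes; width 1.

Every vertex of G appears in some bag (union = {1, 2, 3}); every edge is covered by a bag; and for each vertex v the set of bags containing v is connected in the bag tree. The decomposition is therefore valid. The largest bag has 2 vertices, so the width is 1.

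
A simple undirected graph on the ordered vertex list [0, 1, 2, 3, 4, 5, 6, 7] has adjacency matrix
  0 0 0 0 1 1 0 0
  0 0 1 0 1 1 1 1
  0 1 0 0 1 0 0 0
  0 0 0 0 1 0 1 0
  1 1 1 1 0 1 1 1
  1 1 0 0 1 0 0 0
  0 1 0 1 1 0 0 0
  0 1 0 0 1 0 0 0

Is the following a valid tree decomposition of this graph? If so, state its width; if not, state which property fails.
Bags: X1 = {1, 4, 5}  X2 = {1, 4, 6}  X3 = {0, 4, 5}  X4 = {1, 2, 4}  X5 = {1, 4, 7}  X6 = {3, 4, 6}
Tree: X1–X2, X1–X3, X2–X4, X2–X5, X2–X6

Checking the three conditions: (i) the bags cover all of {0, 1, 2, 3, 4, 5, 6, 7}; (ii) for each edge, some bag contains both endpoints; (iii) the bags containing any fixed vertex form a subtree. All hold, so the decomposition is valid with width 3 − 1 = 2.

Yes; width 2.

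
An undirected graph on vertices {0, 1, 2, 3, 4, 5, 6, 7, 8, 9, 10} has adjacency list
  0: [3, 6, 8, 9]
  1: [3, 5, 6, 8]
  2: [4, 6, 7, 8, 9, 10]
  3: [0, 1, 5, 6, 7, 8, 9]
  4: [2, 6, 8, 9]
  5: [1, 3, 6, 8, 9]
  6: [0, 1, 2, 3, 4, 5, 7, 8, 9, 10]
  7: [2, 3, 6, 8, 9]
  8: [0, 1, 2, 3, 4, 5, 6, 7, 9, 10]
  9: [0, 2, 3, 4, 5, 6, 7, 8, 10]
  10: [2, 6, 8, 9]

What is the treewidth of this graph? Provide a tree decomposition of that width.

Treewidth 4.
One optimal decomposition is:
Bags: B1 = {0, 3, 6, 8, 9}  B2 = {3, 6, 7, 8, 9}  B3 = {2, 6, 7, 8, 9}  B4 = {3, 5, 6, 8, 9}  B5 = {2, 6, 8, 9, 10}  B6 = {1, 3, 5, 6, 8}  B7 = {2, 4, 6, 8, 9}
Tree: B1–B2, B2–B3, B2–B4, B3–B5, B4–B6, B5–B7

Every bag has size at most 5, so the width is 5 − 1 = 4 and tw(G) ≤ 4. On the other hand G contains the 5-clique {1, 3, 5, 6, 8}. A clique must lie in a single bag of any decomposition, so no decomposition can have width below 4. Combining the bounds, tw(G) = 4.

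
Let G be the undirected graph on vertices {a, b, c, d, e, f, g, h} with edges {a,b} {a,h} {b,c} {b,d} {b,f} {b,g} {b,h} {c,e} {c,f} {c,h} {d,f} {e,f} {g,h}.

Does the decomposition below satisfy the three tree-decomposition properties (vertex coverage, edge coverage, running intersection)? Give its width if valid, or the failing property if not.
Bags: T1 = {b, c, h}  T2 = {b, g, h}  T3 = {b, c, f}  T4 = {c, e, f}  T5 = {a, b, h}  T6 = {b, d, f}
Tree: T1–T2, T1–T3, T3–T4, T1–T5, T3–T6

Yes; width 2.

Vertex coverage: the bags together contain {a, b, c, d, e, f, g, h}, the full vertex set. Edge coverage: each edge of G has both endpoints in at least one bag. Running intersection: for every vertex, the bags containing it form a connected subtree. All three properties hold, so this is a valid tree decomposition of width max|bag| − 1 = 2, and hence tw(G) ≤ 2.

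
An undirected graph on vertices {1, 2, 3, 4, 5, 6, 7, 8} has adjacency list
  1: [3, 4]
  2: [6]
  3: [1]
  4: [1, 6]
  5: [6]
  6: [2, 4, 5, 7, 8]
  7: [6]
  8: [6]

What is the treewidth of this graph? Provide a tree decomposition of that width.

The largest bag has 2 vertices, giving width 1; this decomposition certifies tw(G) ≤ 1. G has an edge, so its treewidth is at least 1. The upper and lower bounds meet at 1, so that is the treewidth.

Treewidth 1.
One such decomposition:
Bags: B1 = {2, 6}  B2 = {5, 6}  B3 = {6, 7}  B4 = {4, 6}  B5 = {1, 4}  B6 = {1, 3}  B7 = {6, 8}
Tree: B1–B2, B2–B3, B3–B4, B4–B5, B5–B6, B2–B7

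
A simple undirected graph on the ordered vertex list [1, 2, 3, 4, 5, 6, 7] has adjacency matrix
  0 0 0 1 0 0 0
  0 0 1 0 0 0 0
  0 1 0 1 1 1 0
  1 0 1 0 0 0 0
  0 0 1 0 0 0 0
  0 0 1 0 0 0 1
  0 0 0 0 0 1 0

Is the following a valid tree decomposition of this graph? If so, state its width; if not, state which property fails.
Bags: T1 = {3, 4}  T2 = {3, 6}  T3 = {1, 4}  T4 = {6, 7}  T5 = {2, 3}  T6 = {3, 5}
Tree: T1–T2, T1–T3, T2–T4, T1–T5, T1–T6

Yes; width 1.

Every vertex of G appears in some bag (union = {1, 2, 3, 4, 5, 6, 7}); every edge is covered by a bag; and for each vertex v the set of bags containing v is connected in the bag tree. The decomposition is therefore valid. The largest bag has 2 vertices, so the width is 1.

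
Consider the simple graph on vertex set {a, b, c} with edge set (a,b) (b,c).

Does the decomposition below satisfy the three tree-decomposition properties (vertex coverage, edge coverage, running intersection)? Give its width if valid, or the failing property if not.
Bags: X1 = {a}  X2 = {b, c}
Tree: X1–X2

No — edge (b,a) lies in no bag.

A tree decomposition must satisfy three properties: every vertex lies in some bag; for every edge, both endpoints lie together in some bag; and for every vertex, the bags containing it form a connected subtree. Here edge (b,a) lies in no bag, so the decomposition is invalid.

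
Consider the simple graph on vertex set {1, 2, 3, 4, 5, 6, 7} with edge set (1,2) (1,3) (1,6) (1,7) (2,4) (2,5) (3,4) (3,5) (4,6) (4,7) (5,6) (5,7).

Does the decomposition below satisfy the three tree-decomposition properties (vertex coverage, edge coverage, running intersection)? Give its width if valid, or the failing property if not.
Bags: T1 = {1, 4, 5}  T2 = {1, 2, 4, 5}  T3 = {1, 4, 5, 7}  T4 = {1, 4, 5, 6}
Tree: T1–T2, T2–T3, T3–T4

No — vertex 3 appears in no bag.

A tree decomposition must satisfy three properties: every vertex lies in some bag; for every edge, both endpoints lie together in some bag; and for every vertex, the bags containing it form a connected subtree. Here vertex 3 appears in no bag, so the decomposition is invalid.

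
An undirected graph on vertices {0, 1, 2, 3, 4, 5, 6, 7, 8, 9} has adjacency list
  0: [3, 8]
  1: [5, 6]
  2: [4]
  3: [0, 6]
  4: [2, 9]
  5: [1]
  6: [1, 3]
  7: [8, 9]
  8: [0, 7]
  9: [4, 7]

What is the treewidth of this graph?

1

A width-1 tree decomposition is:
Bags: B1 = {2, 4}  B2 = {4, 9}  B3 = {7, 9}  B4 = {7, 8}  B5 = {0, 8}  B6 = {0, 3}  B7 = {3, 6}  B8 = {1, 6}  B9 = {1, 5}
Tree: B1–B2, B2–B3, B3–B4, B4–B5, B5–B6, B6–B7, B7–B8, B8–B9
The largest bag has 2 vertices, giving width 1; this decomposition certifies tw(G) ≤ 1. Since G has at least one edge (e.g. 2–4), it is not an edgeless graph, so tw(G) ≥ 1. Therefore the treewidth is 1.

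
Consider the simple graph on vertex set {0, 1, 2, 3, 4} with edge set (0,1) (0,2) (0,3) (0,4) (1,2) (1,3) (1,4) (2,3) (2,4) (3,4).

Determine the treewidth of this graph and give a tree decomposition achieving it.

With just one bag of size 5, the width is 5 − 1 = 4, so tw(G) ≤ 4. For the lower bound, the 5 vertices {0, 1, 2, 3, 4} are pairwise adjacent, and any tree decomposition puts a clique entirely inside one bag — forcing width ≥ 4. Hence tw(G) = 4 exactly.

Treewidth 4.
One optimal decomposition is:
Bags: B1 = {0, 1, 2, 3, 4}
Tree: (single bag)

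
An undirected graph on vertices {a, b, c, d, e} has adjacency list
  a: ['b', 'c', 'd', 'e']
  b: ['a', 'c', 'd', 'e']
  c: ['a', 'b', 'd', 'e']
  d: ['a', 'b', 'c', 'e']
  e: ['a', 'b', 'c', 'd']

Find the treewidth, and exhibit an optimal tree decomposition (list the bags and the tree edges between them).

Treewidth 4.
Bags: B1 = {a, b, c, d, e}
Tree: (single bag)

A single bag containing all 5 vertices is trivially a valid decomposition of width 4. Conversely, {a, b, c, d, e} is a clique of size 5, and the vertices of any clique must share a bag in every tree decomposition; so some bag has ≥ 5 vertices and tw(G) ≥ 4. The upper and lower bounds meet at 4, so that is the treewidth.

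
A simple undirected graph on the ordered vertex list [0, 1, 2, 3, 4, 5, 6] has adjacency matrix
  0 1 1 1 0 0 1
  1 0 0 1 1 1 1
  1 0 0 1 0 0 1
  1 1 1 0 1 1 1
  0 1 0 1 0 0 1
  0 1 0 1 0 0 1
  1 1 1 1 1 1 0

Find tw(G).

A width-3 tree decomposition is:
Bags: B1 = {0, 1, 3, 6}  B2 = {0, 2, 3, 6}  B3 = {1, 3, 5, 6}  B4 = {1, 3, 4, 6}
Tree: B1–B2, B1–B3, B3–B4
The largest bag has 4 vertices, giving width 3; this decomposition certifies tw(G) ≤ 3. Conversely, {0, 1, 3, 6} is a clique of size 4, and the vertices of any clique must share a bag in every tree decomposition; so some bag has ≥ 4 vertices and tw(G) ≥ 3. Hence tw(G) = 3 exactly.

3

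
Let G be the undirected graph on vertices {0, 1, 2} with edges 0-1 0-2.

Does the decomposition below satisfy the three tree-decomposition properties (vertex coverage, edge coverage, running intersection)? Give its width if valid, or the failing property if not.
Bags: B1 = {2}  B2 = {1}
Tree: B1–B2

No — vertex 0 appears in no bag.

A tree decomposition must satisfy three properties: every vertex lies in some bag; for every edge, both endpoints lie together in some bag; and for every vertex, the bags containing it form a connected subtree. Here vertex 0 appears in no bag, so the decomposition is invalid.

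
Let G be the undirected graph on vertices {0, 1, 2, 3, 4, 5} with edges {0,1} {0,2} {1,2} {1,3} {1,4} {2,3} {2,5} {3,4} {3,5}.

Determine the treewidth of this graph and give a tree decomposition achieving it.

Treewidth 2.
One such decomposition:
Bags: B1 = {1, 2, 3}  B2 = {0, 1, 2}  B3 = {2, 3, 5}  B4 = {1, 3, 4}
Tree: B1–B2, B1–B3, B1–B4

Each bag holds 3 vertices, so the decomposition has width 2, which upper-bounds the treewidth. Conversely, {0, 1, 2} is a clique of size 3, and the vertices of any clique must share a bag in every tree decomposition; so some bag has ≥ 3 vertices and tw(G) ≥ 2. Hence tw(G) = 2 exactly.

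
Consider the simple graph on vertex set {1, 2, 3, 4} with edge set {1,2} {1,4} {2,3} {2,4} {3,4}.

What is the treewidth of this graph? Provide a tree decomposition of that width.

Treewidth 2.
Bags: B1 = {2, 3, 4}  B2 = {1, 2, 4}
Tree: B1–B2

The largest bag has 3 vertices, giving width 2; this decomposition certifies tw(G) ≤ 2. Conversely, {1, 2, 4} is a clique of size 3, and the vertices of any clique must share a bag in every tree decomposition; so some bag has ≥ 3 vertices and tw(G) ≥ 2. The upper and lower bounds meet at 2, so that is the treewidth.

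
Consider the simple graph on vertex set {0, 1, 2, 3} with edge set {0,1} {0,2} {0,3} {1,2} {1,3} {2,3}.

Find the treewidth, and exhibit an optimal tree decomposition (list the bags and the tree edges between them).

Treewidth 3.
Bags: B1 = {0, 1, 2, 3}
Tree: (single bag)

A single bag containing all 4 vertices is trivially a valid decomposition of width 3. For the lower bound, the 4 vertices {0, 1, 2, 3} are pairwise adjacent, and any tree decomposition puts a clique entirely inside one bag — forcing width ≥ 3. Combining the bounds, tw(G) = 3.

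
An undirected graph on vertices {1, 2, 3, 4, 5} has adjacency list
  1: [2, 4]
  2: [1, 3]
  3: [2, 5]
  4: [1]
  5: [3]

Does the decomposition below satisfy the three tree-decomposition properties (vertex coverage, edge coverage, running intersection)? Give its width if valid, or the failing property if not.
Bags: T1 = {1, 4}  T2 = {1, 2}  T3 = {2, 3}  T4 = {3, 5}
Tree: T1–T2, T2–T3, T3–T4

Yes; width 1.

Checking the three conditions: (i) the bags cover all of {1, 2, 3, 4, 5}; (ii) for each edge, some bag contains both endpoints; (iii) the bags containing any fixed vertex form a subtree. All hold, so the decomposition is valid with width 2 − 1 = 1.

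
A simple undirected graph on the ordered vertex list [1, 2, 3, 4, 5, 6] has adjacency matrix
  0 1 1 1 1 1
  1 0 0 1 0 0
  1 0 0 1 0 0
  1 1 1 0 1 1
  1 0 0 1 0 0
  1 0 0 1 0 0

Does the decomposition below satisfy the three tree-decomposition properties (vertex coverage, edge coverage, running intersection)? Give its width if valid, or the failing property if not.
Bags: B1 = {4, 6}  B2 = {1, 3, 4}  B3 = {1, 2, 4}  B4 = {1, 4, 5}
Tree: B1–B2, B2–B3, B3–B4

No — edge (1,6) lies in no bag.

A tree decomposition must satisfy three properties: every vertex lies in some bag; for every edge, both endpoints lie together in some bag; and for every vertex, the bags containing it form a connected subtree. Here edge (1,6) lies in no bag, so the decomposition is invalid.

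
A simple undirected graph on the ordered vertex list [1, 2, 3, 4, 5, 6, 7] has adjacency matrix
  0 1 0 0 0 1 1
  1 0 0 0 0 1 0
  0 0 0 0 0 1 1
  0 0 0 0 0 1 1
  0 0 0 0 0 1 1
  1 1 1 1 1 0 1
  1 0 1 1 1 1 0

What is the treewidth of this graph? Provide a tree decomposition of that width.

The largest bag has 3 vertices, giving width 2; this decomposition certifies tw(G) ≤ 2. Conversely, {1, 2, 6} is a clique of size 3, and the vertices of any clique must share a bag in every tree decomposition; so some bag has ≥ 3 vertices and tw(G) ≥ 2. Combining the bounds, tw(G) = 2.

Treewidth 2.
One such decomposition:
Bags: B1 = {4, 6, 7}  B2 = {3, 6, 7}  B3 = {1, 6, 7}  B4 = {5, 6, 7}  B5 = {1, 2, 6}
Tree: B1–B2, B2–B3, B3–B4, B3–B5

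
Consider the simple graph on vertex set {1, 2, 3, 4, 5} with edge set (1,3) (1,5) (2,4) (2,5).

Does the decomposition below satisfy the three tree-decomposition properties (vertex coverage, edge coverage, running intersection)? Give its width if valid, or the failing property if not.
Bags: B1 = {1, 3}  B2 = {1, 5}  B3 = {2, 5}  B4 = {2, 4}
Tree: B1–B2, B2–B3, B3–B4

Checking the three conditions: (i) the bags cover all of {1, 2, 3, 4, 5}; (ii) for each edge, some bag contains both endpoints; (iii) the bags containing any fixed vertex form a subtree. All hold, so the decomposition is valid with width 2 − 1 = 1.

Yes; width 1.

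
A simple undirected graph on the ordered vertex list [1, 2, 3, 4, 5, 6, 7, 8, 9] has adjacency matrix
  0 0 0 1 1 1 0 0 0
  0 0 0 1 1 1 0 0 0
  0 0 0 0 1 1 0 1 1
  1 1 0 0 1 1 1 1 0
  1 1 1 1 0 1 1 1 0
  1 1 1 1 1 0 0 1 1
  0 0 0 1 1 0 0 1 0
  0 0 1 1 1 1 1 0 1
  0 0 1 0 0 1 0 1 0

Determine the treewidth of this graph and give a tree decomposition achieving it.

Treewidth 3.
One such decomposition:
Bags: B1 = {4, 5, 6, 8}  B2 = {3, 5, 6, 8}  B3 = {4, 5, 7, 8}  B4 = {3, 6, 8, 9}  B5 = {2, 4, 5, 6}  B6 = {1, 4, 5, 6}
Tree: B1–B2, B1–B3, B2–B4, B1–B5, B1–B6

Every bag has size at most 4, so the width is 4 − 1 = 3 and tw(G) ≤ 3. Conversely, {3, 6, 8, 9} is a clique of size 4, and the vertices of any clique must share a bag in every tree decomposition; so some bag has ≥ 4 vertices and tw(G) ≥ 3. The upper and lower bounds meet at 3, so that is the treewidth.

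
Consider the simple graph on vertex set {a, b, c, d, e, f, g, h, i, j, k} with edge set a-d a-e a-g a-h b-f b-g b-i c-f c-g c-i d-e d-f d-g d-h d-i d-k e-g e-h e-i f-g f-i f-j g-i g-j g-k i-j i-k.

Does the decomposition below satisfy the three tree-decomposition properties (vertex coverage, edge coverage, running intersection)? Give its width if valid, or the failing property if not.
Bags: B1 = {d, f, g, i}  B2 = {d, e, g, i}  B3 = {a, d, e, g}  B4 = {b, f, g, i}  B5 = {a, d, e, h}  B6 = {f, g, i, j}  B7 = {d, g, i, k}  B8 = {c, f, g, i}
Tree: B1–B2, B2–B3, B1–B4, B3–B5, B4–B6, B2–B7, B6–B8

Vertex coverage: the bags together contain {a, b, c, d, e, f, g, h, i, j, k}, the full vertex set. Edge coverage: each edge of G has both endpoints in at least one bag. Running intersection: for every vertex, the bags containing it form a connected subtree. All three properties hold, so this is a valid tree decomposition of width max|bag| − 1 = 3, and hence tw(G) ≤ 3.

Yes; width 3.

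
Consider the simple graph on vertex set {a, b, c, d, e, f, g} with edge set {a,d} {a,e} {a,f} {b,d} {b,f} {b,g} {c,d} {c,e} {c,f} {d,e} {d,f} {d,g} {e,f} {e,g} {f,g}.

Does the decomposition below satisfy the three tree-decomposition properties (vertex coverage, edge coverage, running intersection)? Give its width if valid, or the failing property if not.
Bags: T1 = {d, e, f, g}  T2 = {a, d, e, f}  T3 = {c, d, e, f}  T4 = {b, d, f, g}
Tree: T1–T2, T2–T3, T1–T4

Vertex coverage: the bags together contain {a, b, c, d, e, f, g}, the full vertex set. Edge coverage: each edge of G has both endpoints in at least one bag. Running intersection: for every vertex, the bags containing it form a connected subtree. All three properties hold, so this is a valid tree decomposition of width max|bag| − 1 = 3, and hence tw(G) ≤ 3.

Yes; width 3.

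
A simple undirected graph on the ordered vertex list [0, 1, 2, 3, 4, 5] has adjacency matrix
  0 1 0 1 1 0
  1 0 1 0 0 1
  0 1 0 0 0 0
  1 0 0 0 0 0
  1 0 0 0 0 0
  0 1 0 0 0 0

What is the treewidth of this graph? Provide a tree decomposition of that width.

Treewidth 1.
One optimal decomposition is:
Bags: B1 = {0, 4}  B2 = {0, 1}  B3 = {0, 3}  B4 = {1, 5}  B5 = {1, 2}
Tree: B1–B2, B2–B3, B2–B4, B2–B5

Every bag has size at most 2, so the width is 2 − 1 = 1 and tw(G) ≤ 1. Since G has at least one edge (e.g. 4–0), it is not an edgeless graph, so tw(G) ≥ 1. Hence tw(G) = 1 exactly.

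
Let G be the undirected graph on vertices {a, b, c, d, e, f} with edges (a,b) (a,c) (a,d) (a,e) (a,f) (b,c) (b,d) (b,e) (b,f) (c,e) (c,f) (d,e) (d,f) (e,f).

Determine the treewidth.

4

A width-4 tree decomposition is:
Bags: B1 = {a, b, c, e, f}  B2 = {a, b, d, e, f}
Tree: B1–B2
The largest bag has 5 vertices, giving width 4; this decomposition certifies tw(G) ≤ 4. On the other hand G contains the 5-clique {a, b, d, e, f}. A clique must lie in a single bag of any decomposition, so no decomposition can have width below 4. Combining the bounds, tw(G) = 4.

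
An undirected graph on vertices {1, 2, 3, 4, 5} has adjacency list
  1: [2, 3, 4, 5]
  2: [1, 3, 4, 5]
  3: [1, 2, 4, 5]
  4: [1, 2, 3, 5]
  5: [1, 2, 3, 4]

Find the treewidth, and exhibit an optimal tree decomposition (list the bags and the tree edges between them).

A single bag containing all 5 vertices is trivially a valid decomposition of width 4. Conversely, {1, 2, 3, 4, 5} is a clique of size 5, and the vertices of any clique must share a bag in every tree decomposition; so some bag has ≥ 5 vertices and tw(G) ≥ 4. The upper and lower bounds meet at 4, so that is the treewidth.

Treewidth 4.
One optimal decomposition is:
Bags: B1 = {1, 2, 3, 4, 5}
Tree: (single bag)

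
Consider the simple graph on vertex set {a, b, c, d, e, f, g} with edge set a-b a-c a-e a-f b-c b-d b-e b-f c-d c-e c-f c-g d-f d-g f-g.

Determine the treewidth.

3

A width-3 tree decomposition is:
Bags: B1 = {a, b, c, f}  B2 = {b, c, d, f}  B3 = {c, d, f, g}  B4 = {a, b, c, e}
Tree: B1–B2, B2–B3, B1–B4
Every bag has size at most 4, so the width is 4 − 1 = 3 and tw(G) ≤ 3. For the lower bound, the 4 vertices {a, b, c, e} are pairwise adjacent, and any tree decomposition puts a clique entirely inside one bag — forcing width ≥ 3. Therefore the treewidth is 3.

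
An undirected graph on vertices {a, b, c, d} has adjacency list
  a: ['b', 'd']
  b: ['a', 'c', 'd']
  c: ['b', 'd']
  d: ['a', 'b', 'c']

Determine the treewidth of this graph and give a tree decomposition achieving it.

Treewidth 2.
One optimal decomposition is:
Bags: B1 = {a, b, d}  B2 = {b, c, d}
Tree: B1–B2

The largest bag has 3 vertices, giving width 2; this decomposition certifies tw(G) ≤ 2. On the other hand G contains the 3-clique {b, c, d}. A clique must lie in a single bag of any decomposition, so no decomposition can have width below 2. The upper and lower bounds meet at 2, so that is the treewidth.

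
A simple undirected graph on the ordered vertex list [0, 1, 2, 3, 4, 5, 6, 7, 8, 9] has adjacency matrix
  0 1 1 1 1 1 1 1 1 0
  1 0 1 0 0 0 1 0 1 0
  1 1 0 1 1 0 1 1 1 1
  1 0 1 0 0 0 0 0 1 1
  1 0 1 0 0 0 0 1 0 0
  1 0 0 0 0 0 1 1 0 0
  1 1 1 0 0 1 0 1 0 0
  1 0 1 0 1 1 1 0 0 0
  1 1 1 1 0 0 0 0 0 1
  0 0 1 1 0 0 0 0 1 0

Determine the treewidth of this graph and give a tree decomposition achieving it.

Treewidth 3.
One optimal decomposition is:
Bags: B1 = {0, 1, 2, 8}  B2 = {0, 1, 2, 6}  B3 = {0, 2, 6, 7}  B4 = {0, 2, 3, 8}  B5 = {0, 2, 4, 7}  B6 = {0, 5, 6, 7}  B7 = {2, 3, 8, 9}
Tree: B1–B2, B2–B3, B1–B4, B3–B5, B3–B6, B4–B7

The largest bag has 4 vertices, giving width 3; this decomposition certifies tw(G) ≤ 3. For the lower bound, the 4 vertices {0, 1, 2, 8} are pairwise adjacent, and any tree decomposition puts a clique entirely inside one bag — forcing width ≥ 3. Combining the bounds, tw(G) = 3.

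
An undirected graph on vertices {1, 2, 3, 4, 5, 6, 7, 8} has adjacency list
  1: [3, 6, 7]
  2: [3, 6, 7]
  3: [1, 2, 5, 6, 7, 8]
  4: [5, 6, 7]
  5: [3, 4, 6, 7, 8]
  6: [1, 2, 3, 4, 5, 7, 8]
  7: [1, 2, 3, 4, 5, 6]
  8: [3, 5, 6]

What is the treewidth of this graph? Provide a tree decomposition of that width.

Treewidth 3.
Bags: B1 = {1, 3, 6, 7}  B2 = {2, 3, 6, 7}  B3 = {3, 5, 6, 7}  B4 = {4, 5, 6, 7}  B5 = {3, 5, 6, 8}
Tree: B1–B2, B1–B3, B3–B4, B3–B5

Each bag holds 4 vertices, so the decomposition has width 3, which upper-bounds the treewidth. Conversely, {3, 5, 6, 8} is a clique of size 4, and the vertices of any clique must share a bag in every tree decomposition; so some bag has ≥ 4 vertices and tw(G) ≥ 3. The upper and lower bounds meet at 3, so that is the treewidth.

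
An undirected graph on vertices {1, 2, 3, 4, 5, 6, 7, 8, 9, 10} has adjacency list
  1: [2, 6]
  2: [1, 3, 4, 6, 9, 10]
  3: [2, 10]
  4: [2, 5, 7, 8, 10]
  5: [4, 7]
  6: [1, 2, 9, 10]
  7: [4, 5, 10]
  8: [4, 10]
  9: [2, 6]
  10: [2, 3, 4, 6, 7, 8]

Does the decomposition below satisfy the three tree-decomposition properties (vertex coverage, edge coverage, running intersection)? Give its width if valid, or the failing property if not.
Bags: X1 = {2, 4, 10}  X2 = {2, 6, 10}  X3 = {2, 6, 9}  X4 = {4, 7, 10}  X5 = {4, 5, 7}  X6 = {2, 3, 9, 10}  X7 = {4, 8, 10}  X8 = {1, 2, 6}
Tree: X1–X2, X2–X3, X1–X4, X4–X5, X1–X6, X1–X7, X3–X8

A tree decomposition must satisfy three properties: every vertex lies in some bag; for every edge, both endpoints lie together in some bag; and for every vertex, the bags containing it form a connected subtree. Here bags containing vertex 9 are not connected in the tree, so the decomposition is invalid.

No — bags containing vertex 9 are not connected in the tree.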